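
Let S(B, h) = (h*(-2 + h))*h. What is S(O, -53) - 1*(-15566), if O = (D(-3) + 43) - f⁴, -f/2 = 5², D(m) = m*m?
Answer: -138929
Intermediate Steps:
D(m) = m²
f = -50 (f = -2*5² = -2*25 = -50)
O = -6249948 (O = ((-3)² + 43) - 1*(-50)⁴ = (9 + 43) - 1*6250000 = 52 - 6250000 = -6249948)
S(B, h) = h²*(-2 + h)
S(O, -53) - 1*(-15566) = (-53)²*(-2 - 53) - 1*(-15566) = 2809*(-55) + 15566 = -154495 + 15566 = -138929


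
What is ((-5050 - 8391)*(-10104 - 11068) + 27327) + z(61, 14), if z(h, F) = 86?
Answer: 284600265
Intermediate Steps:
((-5050 - 8391)*(-10104 - 11068) + 27327) + z(61, 14) = ((-5050 - 8391)*(-10104 - 11068) + 27327) + 86 = (-13441*(-21172) + 27327) + 86 = (284572852 + 27327) + 86 = 284600179 + 86 = 284600265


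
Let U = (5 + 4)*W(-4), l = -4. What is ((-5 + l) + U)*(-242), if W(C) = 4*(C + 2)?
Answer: 19602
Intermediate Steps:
W(C) = 8 + 4*C (W(C) = 4*(2 + C) = 8 + 4*C)
U = -72 (U = (5 + 4)*(8 + 4*(-4)) = 9*(8 - 16) = 9*(-8) = -72)
((-5 + l) + U)*(-242) = ((-5 - 4) - 72)*(-242) = (-9 - 72)*(-242) = -81*(-242) = 19602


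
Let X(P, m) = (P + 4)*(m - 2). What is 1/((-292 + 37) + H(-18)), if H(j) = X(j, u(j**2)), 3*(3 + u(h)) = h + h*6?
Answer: -1/10769 ≈ -9.2859e-5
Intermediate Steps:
u(h) = -3 + 7*h/3 (u(h) = -3 + (h + h*6)/3 = -3 + (h + 6*h)/3 = -3 + (7*h)/3 = -3 + 7*h/3)
X(P, m) = (-2 + m)*(4 + P) (X(P, m) = (4 + P)*(-2 + m) = (-2 + m)*(4 + P))
H(j) = -20 - 2*j + 28*j**2/3 + j*(-3 + 7*j**2/3) (H(j) = -8 - 2*j + 4*(-3 + 7*j**2/3) + j*(-3 + 7*j**2/3) = -8 - 2*j + (-12 + 28*j**2/3) + j*(-3 + 7*j**2/3) = -20 - 2*j + 28*j**2/3 + j*(-3 + 7*j**2/3))
1/((-292 + 37) + H(-18)) = 1/((-292 + 37) + (-20 - 5*(-18) + (7/3)*(-18)**3 + (28/3)*(-18)**2)) = 1/(-255 + (-20 + 90 + (7/3)*(-5832) + (28/3)*324)) = 1/(-255 + (-20 + 90 - 13608 + 3024)) = 1/(-255 - 10514) = 1/(-10769) = -1/10769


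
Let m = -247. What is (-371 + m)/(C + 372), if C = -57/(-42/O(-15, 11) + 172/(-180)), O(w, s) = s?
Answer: -486778/302417 ≈ -1.6096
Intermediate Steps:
C = 28215/2363 (C = -57/(-42/11 + 172/(-180)) = -57/(-42*1/11 + 172*(-1/180)) = -57/(-42/11 - 43/45) = -57/(-2363/495) = -57*(-495/2363) = 28215/2363 ≈ 11.940)
(-371 + m)/(C + 372) = (-371 - 247)/(28215/2363 + 372) = -618/907251/2363 = -618*2363/907251 = -486778/302417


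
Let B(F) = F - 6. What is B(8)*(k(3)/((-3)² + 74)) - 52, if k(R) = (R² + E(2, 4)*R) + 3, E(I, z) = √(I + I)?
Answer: -4280/83 ≈ -51.566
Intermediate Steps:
B(F) = -6 + F
E(I, z) = √2*√I (E(I, z) = √(2*I) = √2*√I)
k(R) = 3 + R² + 2*R (k(R) = (R² + (√2*√2)*R) + 3 = (R² + 2*R) + 3 = 3 + R² + 2*R)
B(8)*(k(3)/((-3)² + 74)) - 52 = (-6 + 8)*((3 + 3² + 2*3)/((-3)² + 74)) - 52 = 2*((3 + 9 + 6)/(9 + 74)) - 52 = 2*(18/83) - 52 = 36/83 - 52 = -4280/83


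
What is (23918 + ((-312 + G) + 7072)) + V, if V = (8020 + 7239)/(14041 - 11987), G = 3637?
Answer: 70498269/2054 ≈ 34322.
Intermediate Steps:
V = 15259/2054 ≈ 7.4289
(23918 + ((-312 + G) + 7072)) + V = (23918 + ((-312 + 3637) + 7072)) + 15259/2054 = (23918 + (3325 + 7072)) + 15259/2054 = (23918 + 10397) + 15259/2054 = 34315 + 15259/2054 = 70498269/2054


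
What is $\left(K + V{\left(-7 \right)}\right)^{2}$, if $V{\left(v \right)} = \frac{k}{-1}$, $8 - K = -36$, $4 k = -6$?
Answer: $\frac{8281}{4} \approx 2070.3$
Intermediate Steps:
$k = - \frac{3}{2}$ ($k = \frac{1}{4} \left(-6\right) = - \frac{3}{2} \approx -1.5$)
$K = 44$ ($K = 8 - -36 = 8 + 36 = 44$)
$V{\left(v \right)} = \frac{3}{2}$ ($V{\left(v \right)} = - \frac{3}{2 \left(-1\right)} = \left(- \frac{3}{2}\right) \left(-1\right) = \frac{3}{2}$)
$\left(K + V{\left(-7 \right)}\right)^{2} = \left(44 + \frac{3}{2}\right)^{2} = \left(\frac{91}{2}\right)^{2} = \frac{8281}{4}$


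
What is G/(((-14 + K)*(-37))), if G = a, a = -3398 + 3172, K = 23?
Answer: 226/333 ≈ 0.67868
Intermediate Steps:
a = -226
G = -226
G/(((-14 + K)*(-37))) = -226*(-1/(37*(-14 + 23))) = -226/(9*(-37)) = -226/(-333) = -226*(-1/333) = 226/333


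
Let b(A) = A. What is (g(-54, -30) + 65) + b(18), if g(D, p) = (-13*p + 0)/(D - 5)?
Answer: 4507/59 ≈ 76.390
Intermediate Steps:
g(D, p) = -13*p/(-5 + D) (g(D, p) = (-13*p)/(-5 + D) = -13*p/(-5 + D))
(g(-54, -30) + 65) + b(18) = (-13*(-30)/(-5 - 54) + 65) + 18 = (-13*(-30)/(-59) + 65) + 18 = (-13*(-30)*(-1/59) + 65) + 18 = (-390/59 + 65) + 18 = 3445/59 + 18 = 4507/59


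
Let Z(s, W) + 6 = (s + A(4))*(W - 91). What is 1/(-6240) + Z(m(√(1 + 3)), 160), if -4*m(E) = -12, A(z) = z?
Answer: 2976479/6240 ≈ 477.00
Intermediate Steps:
m(E) = 3 (m(E) = -¼*(-12) = 3)
Z(s, W) = -6 + (-91 + W)*(4 + s) (Z(s, W) = -6 + (s + 4)*(W - 91) = -6 + (4 + s)*(-91 + W) = -6 + (-91 + W)*(4 + s))
1/(-6240) + Z(m(√(1 + 3)), 160) = 1/(-6240) + (-370 - 91*3 + 4*160 + 160*3) = -1/6240 + (-370 - 273 + 640 + 480) = -1/6240 + 477 = 2976479/6240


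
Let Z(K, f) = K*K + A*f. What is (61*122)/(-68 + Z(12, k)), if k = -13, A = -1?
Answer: 7442/89 ≈ 83.618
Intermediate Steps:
Z(K, f) = K**2 - f (Z(K, f) = K*K - f = K**2 - f)
(61*122)/(-68 + Z(12, k)) = (61*122)/(-68 + (12**2 - 1*(-13))) = 7442/(-68 + (144 + 13)) = 7442/(-68 + 157) = 7442/89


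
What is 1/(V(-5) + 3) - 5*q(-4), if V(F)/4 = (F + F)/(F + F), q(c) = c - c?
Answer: ⅐ ≈ 0.14286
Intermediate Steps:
q(c) = 0
V(F) = 4 (V(F) = 4*((F + F)/(F + F)) = 4*((2*F)/((2*F))) = 4*((2*F)*(1/(2*F))) = 4*1 = 4)
1/(V(-5) + 3) - 5*q(-4) = 1/(4 + 3) - 5*0 = 1/7 + 0 = ⅐ + 0 = ⅐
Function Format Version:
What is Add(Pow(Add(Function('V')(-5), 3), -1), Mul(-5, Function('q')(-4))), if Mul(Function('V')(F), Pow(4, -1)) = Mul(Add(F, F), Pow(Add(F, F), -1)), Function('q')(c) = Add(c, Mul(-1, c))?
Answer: Rational(1, 7) ≈ 0.14286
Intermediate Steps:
Function('q')(c) = 0
Function('V')(F) = 4 (Function('V')(F) = Mul(4, Mul(Add(F, F), Pow(Add(F, F), -1))) = Mul(4, Mul(Mul(2, F), Pow(Mul(2, F), -1))) = Mul(4, Mul(Mul(2, F), Mul(Rational(1, 2), Pow(F, -1)))) = Mul(4, 1) = 4)
Add(Pow(Add(Function('V')(-5), 3), -1), Mul(-5, Function('q')(-4))) = Add(Pow(Add(4, 3), -1), Mul(-5, 0)) = Add(Pow(7, -1), 0) = Add(Rational(1, 7), 0) = Rational(1, 7)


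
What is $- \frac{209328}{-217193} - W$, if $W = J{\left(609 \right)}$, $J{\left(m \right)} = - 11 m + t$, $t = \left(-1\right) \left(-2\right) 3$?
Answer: $\frac{1453882077}{217193} \approx 6694.0$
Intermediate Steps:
$t = 6$ ($t = 2 \cdot 3 = 6$)
$J{\left(m \right)} = 6 - 11 m$ ($J{\left(m \right)} = - 11 m + 6 = 6 - 11 m$)
$W = -6693$ ($W = 6 - 6699 = -6693$)
$- \frac{209328}{-217193} - W = - \frac{209328}{-217193} - -6693 = \left(-209328\right) \left(- \frac{1}{217193}\right) + 6693 = \frac{209328}{217193} + 6693 = \frac{1453882077}{217193}$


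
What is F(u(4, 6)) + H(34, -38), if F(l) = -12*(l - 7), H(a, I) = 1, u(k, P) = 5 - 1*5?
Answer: 85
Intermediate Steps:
u(k, P) = 0 (u(k, P) = 5 - 5 = 0)
F(l) = 84 - 12*l (F(l) = -12*(-7 + l) = 84 - 12*l)
F(u(4, 6)) + H(34, -38) = (84 - 12*0) + 1 = (84 + 0) + 1 = 84 + 1 = 85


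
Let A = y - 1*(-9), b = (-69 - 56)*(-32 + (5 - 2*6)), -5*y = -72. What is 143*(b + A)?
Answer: 3502356/5 ≈ 7.0047e+5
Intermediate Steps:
y = 72/5 (y = -⅕*(-72) = 72/5 ≈ 14.400)
b = 4875 (b = -125*(-32 + (5 - 12)) = -125*(-32 - 7) = -125*(-39) = 4875)
A = 117/5 (A = 72/5 - 1*(-9) = 72/5 + 9 = 117/5 ≈ 23.400)
143*(b + A) = 143*(4875 + 117/5) = 143*(24492/5) = 3502356/5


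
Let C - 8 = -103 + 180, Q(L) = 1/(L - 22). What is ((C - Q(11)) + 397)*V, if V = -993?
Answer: -5265879/11 ≈ -4.7872e+5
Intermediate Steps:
Q(L) = 1/(-22 + L)
C = 85 (C = 8 + (-103 + 180) = 8 + 77 = 85)
((C - Q(11)) + 397)*V = ((85 - 1/(-22 + 11)) + 397)*(-993) = ((85 - 1/(-11)) + 397)*(-993) = ((85 - 1*(-1/11)) + 397)*(-993) = ((85 + 1/11) + 397)*(-993) = (936/11 + 397)*(-993) = (5303/11)*(-993) = -5265879/11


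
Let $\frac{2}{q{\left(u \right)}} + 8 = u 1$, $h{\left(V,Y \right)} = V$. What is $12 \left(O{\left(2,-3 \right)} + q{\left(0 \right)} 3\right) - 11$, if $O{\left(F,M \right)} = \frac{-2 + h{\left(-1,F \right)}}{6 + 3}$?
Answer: $-24$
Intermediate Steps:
$q{\left(u \right)} = \frac{2}{-8 + u}$ ($q{\left(u \right)} = \frac{2}{-8 + u 1} = \frac{2}{-8 + u}$)
$O{\left(F,M \right)} = - \frac{1}{3}$ ($O{\left(F,M \right)} = \frac{-2 - 1}{6 + 3} = - \frac{3}{9} = \left(-3\right) \frac{1}{9} = - \frac{1}{3}$)
$12 \left(O{\left(2,-3 \right)} + q{\left(0 \right)} 3\right) - 11 = 12 \left(- \frac{1}{3} + \frac{2}{-8 + 0} \cdot 3\right) - 11 = 12 \left(- \frac{1}{3} + \frac{2}{-8} \cdot 3\right) - 11 = 12 \left(- \frac{1}{3} + 2 \left(- \frac{1}{8}\right) 3\right) - 11 = 12 \left(- \frac{1}{3} - \frac{3}{4}\right) - 11 = 12 \left(- \frac{13}{12}\right) - 11 = -13 - 11 = -24$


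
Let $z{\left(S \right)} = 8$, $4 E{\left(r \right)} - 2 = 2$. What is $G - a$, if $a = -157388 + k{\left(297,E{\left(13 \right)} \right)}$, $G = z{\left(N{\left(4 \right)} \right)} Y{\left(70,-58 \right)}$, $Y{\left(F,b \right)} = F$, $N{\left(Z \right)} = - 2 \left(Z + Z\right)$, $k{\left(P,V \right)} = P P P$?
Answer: $-26040125$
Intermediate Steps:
$E{\left(r \right)} = 1$ ($E{\left(r \right)} = \frac{1}{2} + \frac{1}{4} \cdot 2 = \frac{1}{2} + \frac{1}{2} = 1$)
$k{\left(P,V \right)} = P^{3}$ ($k{\left(P,V \right)} = P^{2} P = P^{3}$)
$N{\left(Z \right)} = - 4 Z$ ($N{\left(Z \right)} = - 2 \cdot 2 Z = - 4 Z$)
$G = 560$ ($G = 8 \cdot 70 = 560$)
$a = 26040685$ ($a = -157388 + 297^{3} = -157388 + 26198073 = 26040685$)
$G - a = 560 - 26040685 = -26040125$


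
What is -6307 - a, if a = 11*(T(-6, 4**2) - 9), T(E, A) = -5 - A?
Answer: -5977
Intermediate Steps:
a = -330 (a = 11*((-5 - 1*4**2) - 9) = 11*((-5 - 1*16) - 9) = 11*((-5 - 16) - 9) = 11*(-21 - 9) = 11*(-30) = -330)
-6307 - a = -6307 - 1*(-330) = -6307 + 330 = -5977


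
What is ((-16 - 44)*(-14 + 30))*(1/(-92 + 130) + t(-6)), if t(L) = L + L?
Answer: 218400/19 ≈ 11495.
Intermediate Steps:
t(L) = 2*L
((-16 - 44)*(-14 + 30))*(1/(-92 + 130) + t(-6)) = ((-16 - 44)*(-14 + 30))*(1/(-92 + 130) + 2*(-6)) = (-60*16)*(1/38 - 12) = -960*(1/38 - 12) = -960*(-455/38) = 218400/19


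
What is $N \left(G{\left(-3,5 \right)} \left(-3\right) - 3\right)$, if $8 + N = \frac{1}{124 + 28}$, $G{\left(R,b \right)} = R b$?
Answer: $- \frac{25515}{76} \approx -335.72$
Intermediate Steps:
$N = - \frac{1215}{152}$ ($N = -8 + \frac{1}{124 + 28} = -8 + \frac{1}{152} = - \frac{1215}{152} \approx -7.9934$)
$N \left(G{\left(-3,5 \right)} \left(-3\right) - 3\right) = - \frac{1215 \left(\left(-3\right) 5 \left(-3\right) - 3\right)}{152} = - \frac{1215 \left(\left(-15\right) \left(-3\right) - 3\right)}{152} = - \frac{1215 \left(45 - 3\right)}{152} = \left(- \frac{1215}{152}\right) 42 = - \frac{25515}{76}$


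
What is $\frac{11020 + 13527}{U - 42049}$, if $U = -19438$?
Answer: $- \frac{24547}{61487} \approx -0.39922$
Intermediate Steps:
$\frac{11020 + 13527}{U - 42049} = \frac{11020 + 13527}{-19438 - 42049} = \frac{24547}{-61487} = 24547 \left(- \frac{1}{61487}\right) = - \frac{24547}{61487}$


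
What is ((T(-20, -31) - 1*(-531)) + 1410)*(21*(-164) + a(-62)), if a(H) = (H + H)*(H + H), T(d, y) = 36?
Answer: 23589564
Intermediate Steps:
a(H) = 4*H² (a(H) = (2*H)*(2*H) = 4*H²)
((T(-20, -31) - 1*(-531)) + 1410)*(21*(-164) + a(-62)) = ((36 - 1*(-531)) + 1410)*(21*(-164) + 4*(-62)²) = ((36 + 531) + 1410)*(-3444 + 4*3844) = (567 + 1410)*(-3444 + 15376) = 1977*11932 = 23589564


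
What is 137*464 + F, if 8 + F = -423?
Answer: 63137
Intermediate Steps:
F = -431 (F = -8 - 423 = -431)
137*464 + F = 137*464 - 431 = 63568 - 431 = 63137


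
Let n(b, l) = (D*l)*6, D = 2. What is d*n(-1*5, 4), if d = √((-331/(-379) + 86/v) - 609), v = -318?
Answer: 16*I*√2209325963037/20087 ≈ 1184.0*I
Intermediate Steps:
n(b, l) = 12*l (n(b, l) = (2*l)*6 = 12*l)
d = I*√2209325963037/60261 (d = √((-331/(-379) + 86/(-318)) - 609) = √((-331*(-1/379) + 86*(-1/318)) - 609) = √((331/379 - 43/159) - 609) = √(36332/60261 - 609) = √(-36662617/60261) = I*√2209325963037/60261 ≈ 24.666*I)
d*n(-1*5, 4) = (I*√2209325963037/60261)*(12*4) = (I*√2209325963037/60261)*48 = 16*I*√2209325963037/20087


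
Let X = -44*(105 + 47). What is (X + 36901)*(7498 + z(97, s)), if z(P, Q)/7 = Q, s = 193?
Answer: 267354837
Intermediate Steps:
z(P, Q) = 7*Q
X = -6688 (X = -44*152 = -6688)
(X + 36901)*(7498 + z(97, s)) = (-6688 + 36901)*(7498 + 7*193) = 30213*(7498 + 1351) = 30213*8849 = 267354837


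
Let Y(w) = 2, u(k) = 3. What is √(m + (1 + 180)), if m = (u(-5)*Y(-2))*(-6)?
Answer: √145 ≈ 12.042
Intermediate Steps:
m = -36 (m = (3*2)*(-6) = 6*(-6) = -36)
√(m + (1 + 180)) = √(-36 + (1 + 180)) = √(-36 + 181) = √145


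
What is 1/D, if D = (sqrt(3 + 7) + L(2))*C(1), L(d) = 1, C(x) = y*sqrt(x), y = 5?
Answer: -1/45 + sqrt(10)/45 ≈ 0.048051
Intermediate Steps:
C(x) = 5*sqrt(x)
D = 5 + 5*sqrt(10) (D = (sqrt(3 + 7) + 1)*(5*sqrt(1)) = (sqrt(10) + 1)*(5*1) = (1 + sqrt(10))*5 = 5 + 5*sqrt(10) ≈ 20.811)
1/D = 1/(5 + 5*sqrt(10))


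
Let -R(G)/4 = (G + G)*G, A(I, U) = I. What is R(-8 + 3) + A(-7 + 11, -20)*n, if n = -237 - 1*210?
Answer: -1988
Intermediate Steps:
n = -447 (n = -237 - 210 = -447)
R(G) = -8*G² (R(G) = -4*(G + G)*G = -4*2*G*G = -8*G²)
R(-8 + 3) + A(-7 + 11, -20)*n = -8*(-8 + 3)² + (-7 + 11)*(-447) = -8*(-5)² + 4*(-447) = -8*25 - 1788 = -200 - 1788 = -1988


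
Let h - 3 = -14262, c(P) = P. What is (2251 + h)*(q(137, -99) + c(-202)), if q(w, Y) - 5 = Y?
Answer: 3554368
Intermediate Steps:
q(w, Y) = 5 + Y
h = -14259 (h = 3 - 14262 = -14259)
(2251 + h)*(q(137, -99) + c(-202)) = (2251 - 14259)*((5 - 99) - 202) = -12008*(-94 - 202) = -12008*(-296) = 3554368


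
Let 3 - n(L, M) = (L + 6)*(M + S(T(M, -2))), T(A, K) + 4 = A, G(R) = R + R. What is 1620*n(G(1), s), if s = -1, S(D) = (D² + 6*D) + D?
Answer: 147420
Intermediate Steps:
G(R) = 2*R
T(A, K) = -4 + A
S(D) = D² + 7*D
n(L, M) = 3 - (6 + L)*(M + (-4 + M)*(3 + M)) (n(L, M) = 3 - (L + 6)*(M + (-4 + M)*(7 + (-4 + M))) = 3 - (6 + L)*(M + (-4 + M)*(3 + M)))
1620*n(G(1), s) = 1620*(75 - 6*(-1)² + 12*(2*1) - 1*2*1*(-1)²) = 1620*(75 - 6*1 + 12*2 - 1*2*1) = 1620*(75 - 6 + 24 - 2) = 1620*91 = 147420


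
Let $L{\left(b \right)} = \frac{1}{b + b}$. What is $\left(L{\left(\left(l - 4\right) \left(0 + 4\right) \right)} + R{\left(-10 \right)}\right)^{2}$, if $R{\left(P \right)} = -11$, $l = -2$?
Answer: $\frac{279841}{2304} \approx 121.46$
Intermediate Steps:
$L{\left(b \right)} = \frac{1}{2 b}$
$\left(L{\left(\left(l - 4\right) \left(0 + 4\right) \right)} + R{\left(-10 \right)}\right)^{2} = \left(\frac{1}{2 \left(-2 - 4\right) \left(0 + 4\right)} - 11\right)^{2} = \left(\frac{1}{2 \left(\left(-6\right) 4\right)} - 11\right)^{2} = \left(\frac{1}{2 \left(-24\right)} - 11\right)^{2} = \left(\frac{1}{2} \left(- \frac{1}{24}\right) - 11\right)^{2} = \left(- \frac{1}{48} - 11\right)^{2} = \left(- \frac{529}{48}\right)^{2} = \frac{279841}{2304}$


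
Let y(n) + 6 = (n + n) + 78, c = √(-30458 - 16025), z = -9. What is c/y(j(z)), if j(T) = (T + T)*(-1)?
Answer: I*√46483/108 ≈ 1.9963*I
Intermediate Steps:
j(T) = -2*T (j(T) = (2*T)*(-1) = -2*T)
c = I*√46483 (c = √(-46483) = I*√46483 ≈ 215.6*I)
y(n) = 72 + 2*n (y(n) = -6 + ((n + n) + 78) = -6 + (2*n + 78) = -6 + (78 + 2*n) = 72 + 2*n)
c/y(j(z)) = (I*√46483)/(72 + 2*(-2*(-9))) = (I*√46483)/(72 + 2*18) = (I*√46483)/(72 + 36) = (I*√46483)/108 = (I*√46483)*(1/108) = I*√46483/108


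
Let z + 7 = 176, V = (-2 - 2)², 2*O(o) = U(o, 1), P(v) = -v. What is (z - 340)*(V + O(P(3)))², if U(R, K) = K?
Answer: -186219/4 ≈ -46555.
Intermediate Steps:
O(o) = ½ (O(o) = (½)*1 = ½)
V = 16 (V = (-4)² = 16)
z = 169 (z = -7 + 176 = 169)
(z - 340)*(V + O(P(3)))² = (169 - 340)*(16 + ½)² = -171*(33/2)² = -171*1089/4 = -186219/4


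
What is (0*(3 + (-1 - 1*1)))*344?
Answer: 0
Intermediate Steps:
(0*(3 + (-1 - 1*1)))*344 = (0*(3 + (-1 - 1)))*344 = (0*(3 - 2))*344 = (0*1)*344 = 0*344 = 0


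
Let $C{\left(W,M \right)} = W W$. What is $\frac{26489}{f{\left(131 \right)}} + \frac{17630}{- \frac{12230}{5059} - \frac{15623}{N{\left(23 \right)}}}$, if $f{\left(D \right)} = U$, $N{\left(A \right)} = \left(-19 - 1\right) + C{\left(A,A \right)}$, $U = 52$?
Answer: $- \frac{102184884157}{4433615004} \approx -23.048$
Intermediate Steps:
$C{\left(W,M \right)} = W^{2}$
$N{\left(A \right)} = -20 + A^{2}$ ($N{\left(A \right)} = \left(-19 - 1\right) + A^{2} = -20 + A^{2}$)
$f{\left(D \right)} = 52$
$\frac{26489}{f{\left(131 \right)}} + \frac{17630}{- \frac{12230}{5059} - \frac{15623}{N{\left(23 \right)}}} = \frac{26489}{52} + \frac{17630}{- \frac{12230}{5059} - \frac{15623}{-20 + 23^{2}}} = 26489 \cdot \frac{1}{52} + \frac{17630}{\left(-12230\right) \frac{1}{5059} - \frac{15623}{-20 + 529}} = \frac{26489}{52} + \frac{17630}{- \frac{12230}{5059} - \frac{15623}{509}} = \frac{26489}{52} + \frac{17630}{- \frac{85261827}{2575031}} = \frac{26489}{52} + 17630 \left(- \frac{2575031}{85261827}\right) = \frac{26489}{52} - \frac{45397796530}{85261827} = - \frac{102184884157}{4433615004}$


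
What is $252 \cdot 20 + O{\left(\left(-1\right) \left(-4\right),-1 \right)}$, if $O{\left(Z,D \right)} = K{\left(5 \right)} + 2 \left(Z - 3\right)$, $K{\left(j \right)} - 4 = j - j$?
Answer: $5046$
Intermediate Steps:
$K{\left(j \right)} = 4$ ($K{\left(j \right)} = 4 + \left(j - j\right) = 4 + 0 = 4$)
$O{\left(Z,D \right)} = -2 + 2 Z$ ($O{\left(Z,D \right)} = 4 + 2 \left(Z - 3\right) = 4 + 2 \left(-3 + Z\right) = 4 + \left(-6 + 2 Z\right) = -2 + 2 Z$)
$252 \cdot 20 + O{\left(\left(-1\right) \left(-4\right),-1 \right)} = 252 \cdot 20 - \left(2 - 2 \left(\left(-1\right) \left(-4\right)\right)\right) = 5040 + \left(-2 + 2 \cdot 4\right) = 5040 + \left(-2 + 8\right) = 5040 + 6 = 5046$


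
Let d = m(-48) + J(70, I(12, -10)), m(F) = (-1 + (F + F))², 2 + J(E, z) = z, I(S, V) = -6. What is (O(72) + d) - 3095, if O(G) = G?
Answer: 6378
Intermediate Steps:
J(E, z) = -2 + z
m(F) = (-1 + 2*F)²
d = 9401 (d = (-1 + 2*(-48))² + (-2 - 6) = (-1 - 96)² - 8 = (-97)² - 8 = 9409 - 8 = 9401)
(O(72) + d) - 3095 = (72 + 9401) - 3095 = 9473 - 3095 = 6378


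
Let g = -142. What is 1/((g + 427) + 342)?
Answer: 1/627 ≈ 0.0015949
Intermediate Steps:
1/((g + 427) + 342) = 1/((-142 + 427) + 342) = 1/(285 + 342) = 1/627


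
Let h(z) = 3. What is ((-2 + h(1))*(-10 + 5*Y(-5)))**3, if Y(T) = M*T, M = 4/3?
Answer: -2197000/27 ≈ -81370.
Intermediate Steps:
M = 4/3 (M = 4*(1/3) = 4/3 ≈ 1.3333)
Y(T) = 4*T/3
((-2 + h(1))*(-10 + 5*Y(-5)))**3 = ((-2 + 3)*(-10 + 5*((4/3)*(-5))))**3 = (1*(-10 + 5*(-20/3)))**3 = (1*(-10 - 100/3))**3 = (1*(-130/3))**3 = (-130/3)**3 = -2197000/27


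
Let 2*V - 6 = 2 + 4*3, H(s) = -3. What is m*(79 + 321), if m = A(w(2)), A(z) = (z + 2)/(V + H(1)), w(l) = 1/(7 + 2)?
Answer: 7600/63 ≈ 120.63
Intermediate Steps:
V = 10 (V = 3 + (2 + 4*3)/2 = 3 + (2 + 12)/2 = 3 + (½)*14 = 3 + 7 = 10)
w(l) = ⅑ (w(l) = 1/9 = ⅑)
A(z) = 2/7 + z/7 (A(z) = (z + 2)/(10 - 3) = (2 + z)/7 = (2 + z)*(⅐) = 2/7 + z/7)
m = 19/63 (m = 2/7 + (⅐)*(⅑) = 2/7 + 1/63 = 19/63 ≈ 0.30159)
m*(79 + 321) = 19*(79 + 321)/63 = (19/63)*400 = 7600/63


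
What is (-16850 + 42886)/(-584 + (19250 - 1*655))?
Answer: 26036/18011 ≈ 1.4456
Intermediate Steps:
(-16850 + 42886)/(-584 + (19250 - 1*655)) = 26036/(-584 + (19250 - 655)) = 26036/(-584 + 18595) = 26036/18011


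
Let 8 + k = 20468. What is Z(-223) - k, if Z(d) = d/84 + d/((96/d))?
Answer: -13402801/672 ≈ -19945.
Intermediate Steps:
k = 20460 (k = -8 + 20468 = 20460)
Z(d) = d/84 + d²/96 (Z(d) = d*(1/84) + d*(d/96) = d/84 + d²/96)
Z(-223) - k = (1/672)*(-223)*(8 + 7*(-223)) - 1*20460 = (1/672)*(-223)*(8 - 1561) - 20460 = (1/672)*(-223)*(-1553) - 20460 = 346319/672 - 20460 = -13402801/672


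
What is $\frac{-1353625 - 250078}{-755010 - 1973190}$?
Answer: $\frac{1603703}{2728200} \approx 0.58782$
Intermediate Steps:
$\frac{-1353625 - 250078}{-755010 - 1973190} = \frac{-1353625 + \left(-1271313 + 1021235\right)}{-2728200} = \left(-1353625 - 250078\right) \left(- \frac{1}{2728200}\right) = \left(-1603703\right) \left(- \frac{1}{2728200}\right) = \frac{1603703}{2728200}$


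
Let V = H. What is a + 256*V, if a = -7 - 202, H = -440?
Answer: -112849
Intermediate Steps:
V = -440
a = -209
a + 256*V = -209 + 256*(-440) = -209 - 112640 = -112849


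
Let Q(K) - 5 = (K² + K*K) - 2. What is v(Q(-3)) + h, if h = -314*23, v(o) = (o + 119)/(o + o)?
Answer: -21656/3 ≈ -7218.7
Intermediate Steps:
Q(K) = 3 + 2*K² (Q(K) = 5 + ((K² + K*K) - 2) = 5 + ((K² + K²) - 2) = 5 + (2*K² - 2) = 5 + (-2 + 2*K²) = 3 + 2*K²)
v(o) = (119 + o)/(2*o) (v(o) = (119 + o)/((2*o)) = (119 + o)*(1/(2*o)) = (119 + o)/(2*o))
h = -7222
v(Q(-3)) + h = (119 + (3 + 2*(-3)²))/(2*(3 + 2*(-3)²)) - 7222 = (119 + (3 + 2*9))/(2*(3 + 2*9)) - 7222 = (119 + (3 + 18))/(2*(3 + 18)) - 7222 = (½)*(119 + 21)/21 - 7222 = (½)*(1/21)*140 - 7222 = 10/3 - 7222 = -21656/3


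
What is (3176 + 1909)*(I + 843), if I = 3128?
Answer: 20192535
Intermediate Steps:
(3176 + 1909)*(I + 843) = (3176 + 1909)*(3128 + 843) = 5085*3971 = 20192535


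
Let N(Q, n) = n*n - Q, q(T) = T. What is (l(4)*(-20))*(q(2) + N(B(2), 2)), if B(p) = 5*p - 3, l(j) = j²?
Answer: 320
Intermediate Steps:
B(p) = -3 + 5*p
N(Q, n) = n² - Q
(l(4)*(-20))*(q(2) + N(B(2), 2)) = (4²*(-20))*(2 + (2² - (-3 + 5*2))) = (16*(-20))*(2 + (4 - (-3 + 10))) = -320*(2 + (4 - 1*7)) = -320*(2 + (4 - 7)) = -320*(2 - 3) = -320*(-1) = 320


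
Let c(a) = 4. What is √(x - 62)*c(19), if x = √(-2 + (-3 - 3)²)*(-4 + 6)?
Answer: 4*√(-62 + 2*√34) ≈ 28.38*I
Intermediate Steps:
x = 2*√34 (x = √(-2 + (-6)²)*2 = √(-2 + 36)*2 = √34*2 = 2*√34 ≈ 11.662)
√(x - 62)*c(19) = √(2*√34 - 62)*4 = √(-62 + 2*√34)*4 = 4*√(-62 + 2*√34)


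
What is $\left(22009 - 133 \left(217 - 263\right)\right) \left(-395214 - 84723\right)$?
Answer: $-13499187999$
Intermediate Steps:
$\left(22009 - 133 \left(217 - 263\right)\right) \left(-395214 - 84723\right) = \left(22009 - -6118\right) \left(-395214 + \left(-161259 + 76536\right)\right) = \left(22009 + 6118\right) \left(-395214 - 84723\right) = 28127 \left(-479937\right) = -13499187999$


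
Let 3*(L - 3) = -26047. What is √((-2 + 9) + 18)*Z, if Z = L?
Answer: -130190/3 ≈ -43397.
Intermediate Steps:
L = -26038/3 (L = 3 + (⅓)*(-26047) = 3 - 26047/3 = -26038/3 ≈ -8679.3)
Z = -26038/3 ≈ -8679.3
√((-2 + 9) + 18)*Z = √((-2 + 9) + 18)*(-26038/3) = √(7 + 18)*(-26038/3) = √25*(-26038/3) = 5*(-26038/3) = -130190/3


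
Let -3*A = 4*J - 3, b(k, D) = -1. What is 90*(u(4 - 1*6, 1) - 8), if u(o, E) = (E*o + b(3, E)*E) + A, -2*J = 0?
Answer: -900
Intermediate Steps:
J = 0 (J = -1/2*0 = 0)
A = 1 (A = -(4*0 - 3)/3 = -(0 - 3)/3 = -1/3*(-3) = 1)
u(o, E) = 1 - E + E*o (u(o, E) = (E*o - E) + 1 = (-E + E*o) + 1 = 1 - E + E*o)
90*(u(4 - 1*6, 1) - 8) = 90*((1 - 1*1 + 1*(4 - 1*6)) - 8) = 90*((1 - 1 + 1*(4 - 6)) - 8) = 90*((1 - 1 + 1*(-2)) - 8) = 90*((1 - 1 - 2) - 8) = 90*(-2 - 8) = 90*(-10) = -900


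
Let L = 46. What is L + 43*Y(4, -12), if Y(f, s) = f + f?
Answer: 390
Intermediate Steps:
Y(f, s) = 2*f
L + 43*Y(4, -12) = 46 + 43*(2*4) = 46 + 43*8 = 46 + 344 = 390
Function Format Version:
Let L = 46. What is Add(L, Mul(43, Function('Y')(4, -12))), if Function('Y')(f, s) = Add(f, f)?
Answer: 390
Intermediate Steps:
Function('Y')(f, s) = Mul(2, f)
Add(L, Mul(43, Function('Y')(4, -12))) = Add(46, Mul(43, Mul(2, 4))) = Add(46, Mul(43, 8)) = Add(46, 344) = 390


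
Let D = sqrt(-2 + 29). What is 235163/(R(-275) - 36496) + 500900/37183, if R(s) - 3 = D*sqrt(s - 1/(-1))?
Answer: 347974601004603/49518328138801 - 705489*I*sqrt(822)/1331746447 ≈ 7.0272 - 0.015188*I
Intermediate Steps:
D = 3*sqrt(3) (D = sqrt(27) = 3*sqrt(3) ≈ 5.1962)
R(s) = 3 + 3*sqrt(3)*sqrt(1 + s) (R(s) = 3 + (3*sqrt(3))*sqrt(s - 1/(-1)) = 3 + (3*sqrt(3))*sqrt(s - 1*(-1)) = 3 + (3*sqrt(3))*sqrt(s + 1) = 3 + (3*sqrt(3))*sqrt(1 + s) = 3 + 3*sqrt(3)*sqrt(1 + s))
235163/(R(-275) - 36496) + 500900/37183 = 235163/((3 + 3*sqrt(3 + 3*(-275))) - 36496) + 500900/37183 = 235163/((3 + 3*sqrt(3 - 825)) - 36496) + 500900*(1/37183) = 235163/((3 + 3*sqrt(-822)) - 36496) + 500900/37183 = 235163/((3 + 3*(I*sqrt(822))) - 36496) + 500900/37183 = 235163/((3 + 3*I*sqrt(822)) - 36496) + 500900/37183 = 235163/(-36493 + 3*I*sqrt(822)) + 500900/37183 = 500900/37183 + 235163/(-36493 + 3*I*sqrt(822))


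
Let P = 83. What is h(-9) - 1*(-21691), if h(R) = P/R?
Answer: 195136/9 ≈ 21682.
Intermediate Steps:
h(R) = 83/R
h(-9) - 1*(-21691) = 83/(-9) - 1*(-21691) = 83*(-⅑) + 21691 = -83/9 + 21691 = 195136/9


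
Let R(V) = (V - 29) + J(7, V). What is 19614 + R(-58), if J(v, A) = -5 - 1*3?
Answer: 19519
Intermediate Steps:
J(v, A) = -8 (J(v, A) = -5 - 3 = -8)
R(V) = -37 + V (R(V) = (V - 29) - 8 = (-29 + V) - 8 = -37 + V)
19614 + R(-58) = 19614 + (-37 - 58) = 19614 - 95 = 19519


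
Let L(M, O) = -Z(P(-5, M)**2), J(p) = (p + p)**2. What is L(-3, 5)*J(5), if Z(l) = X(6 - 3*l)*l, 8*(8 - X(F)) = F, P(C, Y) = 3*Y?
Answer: -609525/2 ≈ -3.0476e+5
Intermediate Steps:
X(F) = 8 - F/8
J(p) = 4*p**2 (J(p) = (2*p)**2 = 4*p**2)
Z(l) = l*(29/4 + 3*l/8) (Z(l) = (8 - (6 - 3*l)/8)*l = (8 + (-3/4 + 3*l/8))*l = (29/4 + 3*l/8)*l = l*(29/4 + 3*l/8))
L(M, O) = -9*M**2*(58 + 27*M**2)/8 (L(M, O) = -(3*M)**2*(58 + 3*(3*M)**2)/8 = -9*M**2*(58 + 3*(9*M**2))/8 = -9*M**2*(58 + 27*M**2)/8)
L(-3, 5)*J(5) = ((9/8)*(-3)**2*(-58 - 27*(-3)**2))*(4*5**2) = ((9/8)*9*(-58 - 27*9))*(4*25) = ((9/8)*9*(-58 - 243))*100 = ((9/8)*9*(-301))*100 = -24381/8*100 = -609525/2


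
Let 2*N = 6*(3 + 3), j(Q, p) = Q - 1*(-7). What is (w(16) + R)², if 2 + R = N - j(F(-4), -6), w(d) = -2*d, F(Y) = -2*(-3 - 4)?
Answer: 1369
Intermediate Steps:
F(Y) = 14 (F(Y) = -2*(-7) = 14)
j(Q, p) = 7 + Q (j(Q, p) = Q + 7 = 7 + Q)
N = 18 (N = (6*(3 + 3))/2 = (6*6)/2 = (½)*36 = 18)
R = -5 (R = -2 + (18 - (7 + 14)) = -2 + (18 - 1*21) = -2 + (18 - 21) = -2 - 3 = -5)
(w(16) + R)² = (-2*16 - 5)² = (-32 - 5)² = (-37)² = 1369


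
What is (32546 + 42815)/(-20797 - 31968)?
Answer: -75361/52765 ≈ -1.4282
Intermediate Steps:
(32546 + 42815)/(-20797 - 31968) = 75361/(-52765) = 75361*(-1/52765) = -75361/52765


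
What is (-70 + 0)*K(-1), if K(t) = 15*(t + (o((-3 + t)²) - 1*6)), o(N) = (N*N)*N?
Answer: -4293450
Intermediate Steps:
o(N) = N³ (o(N) = N²*N = N³)
K(t) = -90 + 15*t + 15*(-3 + t)⁶ (K(t) = 15*(t + (((-3 + t)²)³ - 1*6)) = 15*(t + ((-3 + t)⁶ - 6)) = 15*(t + (-6 + (-3 + t)⁶)) = 15*(-6 + t + (-3 + t)⁶) = -90 + 15*t + 15*(-3 + t)⁶)
(-70 + 0)*K(-1) = (-70 + 0)*(-90 + 15*(-1) + 15*(-3 - 1)⁶) = -70*(-90 - 15 + 15*(-4)⁶) = -70*(-90 - 15 + 15*4096) = -70*(-90 - 15 + 61440) = -70*61335 = -4293450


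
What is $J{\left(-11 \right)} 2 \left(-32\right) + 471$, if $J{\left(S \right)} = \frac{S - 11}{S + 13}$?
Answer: $1175$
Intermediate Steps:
$J{\left(S \right)} = \frac{-11 + S}{13 + S}$
$J{\left(-11 \right)} 2 \left(-32\right) + 471 = \frac{-11 - 11}{13 - 11} \cdot 2 \left(-32\right) + 471 = \frac{1}{2} \left(-22\right) \left(-64\right) + 471 = \left(-11\right) \left(-64\right) + 471 = 704 + 471 = 1175$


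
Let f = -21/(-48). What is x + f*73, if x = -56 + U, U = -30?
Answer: -865/16 ≈ -54.063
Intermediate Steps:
x = -86 (x = -56 - 30 = -86)
f = 7/16 (f = -21*(-1/48) = 7/16 ≈ 0.43750)
x + f*73 = -86 + (7/16)*73 = -86 + 511/16 = -865/16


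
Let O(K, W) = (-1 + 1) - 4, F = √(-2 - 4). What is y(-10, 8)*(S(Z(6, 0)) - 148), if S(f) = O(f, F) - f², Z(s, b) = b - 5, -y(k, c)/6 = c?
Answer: 8496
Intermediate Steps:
y(k, c) = -6*c
F = I*√6 (F = √(-6) = I*√6 ≈ 2.4495*I)
O(K, W) = -4 (O(K, W) = 0 - 4 = -4)
Z(s, b) = -5 + b
S(f) = -4 - f²
y(-10, 8)*(S(Z(6, 0)) - 148) = (-6*8)*((-4 - (-5 + 0)²) - 148) = -48*((-4 - 1*(-5)²) - 148) = -48*((-4 - 1*25) - 148) = -48*((-4 - 25) - 148) = -48*(-29 - 148) = -48*(-177) = 8496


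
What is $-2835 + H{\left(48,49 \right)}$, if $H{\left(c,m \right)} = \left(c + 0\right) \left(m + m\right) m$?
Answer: $227661$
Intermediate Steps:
$H{\left(c,m \right)} = 2 c m^{2}$ ($H{\left(c,m \right)} = c 2 m m = 2 c m m = 2 c m^{2}$)
$-2835 + H{\left(48,49 \right)} = -2835 + 2 \cdot 48 \cdot 49^{2} = -2835 + 2 \cdot 48 \cdot 2401 = -2835 + 230496 = 227661$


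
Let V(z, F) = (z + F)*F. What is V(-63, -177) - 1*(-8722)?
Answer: 51202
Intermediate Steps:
V(z, F) = F*(F + z) (V(z, F) = (F + z)*F = F*(F + z))
V(-63, -177) - 1*(-8722) = -177*(-177 - 63) - 1*(-8722) = -177*(-240) + 8722 = 42480 + 8722 = 51202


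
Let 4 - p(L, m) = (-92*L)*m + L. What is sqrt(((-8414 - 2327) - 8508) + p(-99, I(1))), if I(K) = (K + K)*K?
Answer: I*sqrt(37362) ≈ 193.29*I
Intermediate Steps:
I(K) = 2*K**2 (I(K) = (2*K)*K = 2*K**2)
p(L, m) = 4 - L + 92*L*m (p(L, m) = 4 - ((-92*L)*m + L) = 4 - (-92*L*m + L) = 4 - (L - 92*L*m) = 4 + (-L + 92*L*m) = 4 - L + 92*L*m)
sqrt(((-8414 - 2327) - 8508) + p(-99, I(1))) = sqrt(((-8414 - 2327) - 8508) + (4 - 1*(-99) + 92*(-99)*(2*1**2))) = sqrt((-10741 - 8508) + (4 + 99 + 92*(-99)*(2*1))) = sqrt(-19249 + (4 + 99 + 92*(-99)*2)) = sqrt(-19249 + (4 + 99 - 18216)) = sqrt(-19249 - 18113) = sqrt(-37362) = I*sqrt(37362)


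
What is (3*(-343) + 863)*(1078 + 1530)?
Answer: -432928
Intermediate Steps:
(3*(-343) + 863)*(1078 + 1530) = (-1029 + 863)*2608 = -166*2608 = -432928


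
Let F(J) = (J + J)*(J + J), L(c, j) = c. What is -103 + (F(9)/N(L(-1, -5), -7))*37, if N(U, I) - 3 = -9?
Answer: -2101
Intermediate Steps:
F(J) = 4*J**2 (F(J) = (2*J)*(2*J) = 4*J**2)
N(U, I) = -6 (N(U, I) = 3 - 9 = -6)
-103 + (F(9)/N(L(-1, -5), -7))*37 = -103 + ((4*9**2)/(-6))*37 = -103 + ((4*81)*(-1/6))*37 = -103 + (324*(-1/6))*37 = -103 - 54*37 = -103 - 1998 = -2101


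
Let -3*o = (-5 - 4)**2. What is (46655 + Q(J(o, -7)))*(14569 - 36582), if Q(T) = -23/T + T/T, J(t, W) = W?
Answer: -7189775995/7 ≈ -1.0271e+9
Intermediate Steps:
o = -27 (o = -(-5 - 4)**2/3 = -1/3*(-9)**2 = -1/3*81 = -27)
Q(T) = 1 - 23/T (Q(T) = -23/T + 1 = 1 - 23/T)
(46655 + Q(J(o, -7)))*(14569 - 36582) = (46655 + (-23 - 7)/(-7))*(14569 - 36582) = (46655 - 1/7*(-30))*(-22013) = (46655 + 30/7)*(-22013) = (326615/7)*(-22013) = -7189775995/7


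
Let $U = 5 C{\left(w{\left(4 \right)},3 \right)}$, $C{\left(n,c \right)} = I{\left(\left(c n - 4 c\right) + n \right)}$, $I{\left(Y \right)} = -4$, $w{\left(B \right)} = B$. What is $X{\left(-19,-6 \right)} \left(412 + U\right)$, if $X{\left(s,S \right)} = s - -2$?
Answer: $-6664$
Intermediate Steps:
$C{\left(n,c \right)} = -4$
$X{\left(s,S \right)} = 2 + s$ ($X{\left(s,S \right)} = s + 2 = 2 + s$)
$U = -20$ ($U = 5 \left(-4\right) = -20$)
$X{\left(-19,-6 \right)} \left(412 + U\right) = \left(2 - 19\right) \left(412 - 20\right) = \left(-17\right) 392 = -6664$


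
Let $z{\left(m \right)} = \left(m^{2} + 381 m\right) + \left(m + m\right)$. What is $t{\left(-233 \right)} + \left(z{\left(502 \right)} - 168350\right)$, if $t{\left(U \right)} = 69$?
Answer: $275989$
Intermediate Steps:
$z{\left(m \right)} = m^{2} + 383 m$ ($z{\left(m \right)} = \left(m^{2} + 381 m\right) + 2 m = m^{2} + 383 m$)
$t{\left(-233 \right)} + \left(z{\left(502 \right)} - 168350\right) = 69 + \left(502 \left(383 + 502\right) - 168350\right) = 69 + \left(502 \cdot 885 - 168350\right) = 69 + \left(444270 - 168350\right) = 69 + 275920 = 275989$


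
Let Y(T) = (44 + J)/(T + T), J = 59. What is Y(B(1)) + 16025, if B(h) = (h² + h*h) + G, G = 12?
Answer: 448803/28 ≈ 16029.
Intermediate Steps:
B(h) = 12 + 2*h² (B(h) = (h² + h*h) + 12 = (h² + h²) + 12 = 2*h² + 12 = 12 + 2*h²)
Y(T) = 103/(2*T) (Y(T) = (44 + 59)/(T + T) = 103/((2*T)) = 103*(1/(2*T)) = 103/(2*T))
Y(B(1)) + 16025 = 103/(2*(12 + 2*1²)) + 16025 = 103/(2*(12 + 2*1)) + 16025 = 103/(2*(12 + 2)) + 16025 = (103/2)/14 + 16025 = (103/2)*(1/14) + 16025 = 103/28 + 16025 = 448803/28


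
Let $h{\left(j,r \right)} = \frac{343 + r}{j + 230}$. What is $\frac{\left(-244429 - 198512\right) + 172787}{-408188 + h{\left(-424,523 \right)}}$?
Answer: $\frac{26204938}{39594669} \approx 0.66183$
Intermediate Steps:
$h{\left(j,r \right)} = \frac{343 + r}{230 + j}$
$\frac{\left(-244429 - 198512\right) + 172787}{-408188 + h{\left(-424,523 \right)}} = \frac{\left(-244429 - 198512\right) + 172787}{-408188 + \frac{343 + 523}{230 - 424}} = \frac{\left(-244429 - 198512\right) + 172787}{-408188 + \frac{1}{-194} \cdot 866} = \frac{-442941 + 172787}{-408188 - \frac{433}{97}} = - \frac{270154}{-408188 - \frac{433}{97}} = - \frac{270154}{- \frac{39594669}{97}} = \left(-270154\right) \left(- \frac{97}{39594669}\right) = \frac{26204938}{39594669}$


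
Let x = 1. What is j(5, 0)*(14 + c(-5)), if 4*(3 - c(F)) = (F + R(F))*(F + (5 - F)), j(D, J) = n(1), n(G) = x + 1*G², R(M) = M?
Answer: 59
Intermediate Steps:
n(G) = 1 + G² (n(G) = 1 + 1*G² = 1 + G²)
j(D, J) = 2 (j(D, J) = 1 + 1² = 1 + 1 = 2)
c(F) = 3 - 5*F/2 (c(F) = 3 - (F + F)*(F + (5 - F))/4 = 3 - 2*F*5/4 = 3 - 5*F/2)
j(5, 0)*(14 + c(-5)) = 2*(14 + (3 - 5/2*(-5))) = 2*(14 + (3 + 25/2)) = 2*(14 + 31/2) = 2*(59/2) = 59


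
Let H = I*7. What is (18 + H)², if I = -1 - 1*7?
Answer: 1444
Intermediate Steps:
I = -8 (I = -1 - 7 = -8)
H = -56 (H = -8*7 = -56)
(18 + H)² = (18 - 56)² = (-38)² = 1444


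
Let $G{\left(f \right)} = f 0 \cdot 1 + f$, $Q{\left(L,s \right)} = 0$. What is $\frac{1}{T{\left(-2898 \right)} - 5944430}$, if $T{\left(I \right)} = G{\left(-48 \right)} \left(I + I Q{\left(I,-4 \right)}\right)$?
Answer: $- \frac{1}{5805326} \approx -1.7226 \cdot 10^{-7}$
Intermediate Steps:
$G{\left(f \right)} = f$ ($G{\left(f \right)} = 0 \cdot 1 + f = 0 + f = f$)
$T{\left(I \right)} = - 48 I$ ($T{\left(I \right)} = - 48 \left(I + I 0\right) = - 48 \left(I + 0\right) = - 48 I$)
$\frac{1}{T{\left(-2898 \right)} - 5944430} = \frac{1}{\left(-48\right) \left(-2898\right) - 5944430} = \frac{1}{139104 - 5944430} = \frac{1}{-5805326} = - \frac{1}{5805326}$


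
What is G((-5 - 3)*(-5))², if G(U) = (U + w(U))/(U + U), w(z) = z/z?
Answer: 1681/6400 ≈ 0.26266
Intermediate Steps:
w(z) = 1
G(U) = (1 + U)/(2*U) (G(U) = (U + 1)/(U + U) = (1 + U)/((2*U)) = (1 + U)*(1/(2*U)) = (1 + U)/(2*U))
G((-5 - 3)*(-5))² = ((1 + (-5 - 3)*(-5))/(2*(((-5 - 3)*(-5)))))² = ((1 - 8*(-5))/(2*((-8*(-5)))))² = ((½)*(1 + 40)/40)² = ((½)*(1/40)*41)² = (41/80)² = 1681/6400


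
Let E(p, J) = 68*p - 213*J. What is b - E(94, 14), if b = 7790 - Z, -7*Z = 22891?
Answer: 53551/7 ≈ 7650.1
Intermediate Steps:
Z = -22891/7 (Z = -1/7*22891 = -22891/7 ≈ -3270.1)
E(p, J) = -213*J + 68*p
b = 77421/7 (b = 7790 - 1*(-22891/7) = 7790 + 22891/7 = 77421/7 ≈ 11060.)
b - E(94, 14) = 77421/7 - (-213*14 + 68*94) = 77421/7 - (-2982 + 6392) = 77421/7 - 1*3410 = 77421/7 - 3410 = 53551/7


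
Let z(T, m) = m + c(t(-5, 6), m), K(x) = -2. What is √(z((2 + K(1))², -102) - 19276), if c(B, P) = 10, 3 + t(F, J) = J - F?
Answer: 6*I*√538 ≈ 139.17*I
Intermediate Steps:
t(F, J) = -3 + J - F (t(F, J) = -3 + (J - F) = -3 + J - F)
z(T, m) = 10 + m (z(T, m) = m + 10 = 10 + m)
√(z((2 + K(1))², -102) - 19276) = √((10 - 102) - 19276) = √(-92 - 19276) = √(-19368) = 6*I*√538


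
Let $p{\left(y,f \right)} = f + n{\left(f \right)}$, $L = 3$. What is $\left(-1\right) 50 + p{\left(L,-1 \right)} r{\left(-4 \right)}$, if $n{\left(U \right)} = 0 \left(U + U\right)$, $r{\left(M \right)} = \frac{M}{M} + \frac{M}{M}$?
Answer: $-52$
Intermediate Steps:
$r{\left(M \right)} = 2$ ($r{\left(M \right)} = 1 + 1 = 2$)
$n{\left(U \right)} = 0$ ($n{\left(U \right)} = 0 \cdot 2 U = 0$)
$p{\left(y,f \right)} = f$ ($p{\left(y,f \right)} = f + 0 = f$)
$\left(-1\right) 50 + p{\left(L,-1 \right)} r{\left(-4 \right)} = \left(-1\right) 50 - 2 = -50 - 2 = -52$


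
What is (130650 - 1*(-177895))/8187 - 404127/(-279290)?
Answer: 89482120799/2286547230 ≈ 39.134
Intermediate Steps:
(130650 - 1*(-177895))/8187 - 404127/(-279290) = (130650 + 177895)*(1/8187) - 404127*(-1/279290) = 308545*(1/8187) + 404127/279290 = 308545/8187 + 404127/279290 = 89482120799/2286547230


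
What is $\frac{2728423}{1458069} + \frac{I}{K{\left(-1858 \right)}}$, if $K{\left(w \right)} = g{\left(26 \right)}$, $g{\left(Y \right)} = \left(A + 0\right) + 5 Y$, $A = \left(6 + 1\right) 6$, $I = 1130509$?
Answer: $\frac{1648829415877}{250787868} \approx 6574.6$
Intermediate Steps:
$A = 42$ ($A = 7 \cdot 6 = 42$)
$g{\left(Y \right)} = 42 + 5 Y$ ($g{\left(Y \right)} = \left(42 + 0\right) + 5 Y = 42 + 5 Y$)
$K{\left(w \right)} = 172$ ($K{\left(w \right)} = 42 + 5 \cdot 26 = 42 + 130 = 172$)
$\frac{2728423}{1458069} + \frac{I}{K{\left(-1858 \right)}} = \frac{2728423}{1458069} + \frac{1130509}{172} = \frac{1648829415877}{250787868}$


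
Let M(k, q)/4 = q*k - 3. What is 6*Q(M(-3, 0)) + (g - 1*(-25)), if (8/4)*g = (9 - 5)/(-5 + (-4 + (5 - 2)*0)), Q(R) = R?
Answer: -425/9 ≈ -47.222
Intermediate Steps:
M(k, q) = -12 + 4*k*q (M(k, q) = 4*(q*k - 3) = 4*(k*q - 3) = 4*(-3 + k*q) = -12 + 4*k*q)
g = -2/9 (g = ((9 - 5)/(-5 + (-4 + (5 - 2)*0)))/2 = (4/(-5 + (-4 + 3*0)))/2 = (4/(-5 + (-4 + 0)))/2 = (4/(-5 - 4))/2 = (4/(-9))/2 = (4*(-⅑))/2 = (½)*(-4/9) = -2/9 ≈ -0.22222)
6*Q(M(-3, 0)) + (g - 1*(-25)) = 6*(-12 + 4*(-3)*0) + (-2/9 - 1*(-25)) = 6*(-12 + 0) + (-2/9 + 25) = 6*(-12) + 223/9 = -72 + 223/9 = -425/9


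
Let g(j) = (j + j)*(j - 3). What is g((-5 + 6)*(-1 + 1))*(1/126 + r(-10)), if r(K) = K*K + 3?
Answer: 0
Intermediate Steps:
r(K) = 3 + K² (r(K) = K² + 3 = 3 + K²)
g(j) = 2*j*(-3 + j) (g(j) = (2*j)*(-3 + j) = 2*j*(-3 + j))
g((-5 + 6)*(-1 + 1))*(1/126 + r(-10)) = (2*((-5 + 6)*(-1 + 1))*(-3 + (-5 + 6)*(-1 + 1)))*(1/126 + (3 + (-10)²)) = (2*(1*0)*(-3 + 1*0))*(1/126 + (3 + 100)) = (2*0*(-3 + 0))*(1/126 + 103) = (2*0*(-3))*(12979/126) = 0*(12979/126) = 0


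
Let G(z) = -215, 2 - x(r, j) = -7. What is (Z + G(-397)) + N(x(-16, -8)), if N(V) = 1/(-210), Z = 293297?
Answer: 61547219/210 ≈ 2.9308e+5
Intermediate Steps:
x(r, j) = 9 (x(r, j) = 2 - 1*(-7) = 2 + 7 = 9)
N(V) = -1/210
(Z + G(-397)) + N(x(-16, -8)) = (293297 - 215) - 1/210 = 293082 - 1/210 = 61547219/210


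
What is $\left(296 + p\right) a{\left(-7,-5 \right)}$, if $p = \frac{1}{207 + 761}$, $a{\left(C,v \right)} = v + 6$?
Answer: $\frac{286529}{968} \approx 296.0$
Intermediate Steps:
$a{\left(C,v \right)} = 6 + v$
$p = \frac{1}{968} \approx 0.0010331$
$\left(296 + p\right) a{\left(-7,-5 \right)} = \left(296 + \frac{1}{968}\right) \left(6 - 5\right) = \frac{286529}{968} \cdot 1 = \frac{286529}{968}$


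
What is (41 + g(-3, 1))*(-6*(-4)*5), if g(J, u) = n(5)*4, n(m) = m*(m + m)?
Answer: 28920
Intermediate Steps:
n(m) = 2*m² (n(m) = m*(2*m) = 2*m²)
g(J, u) = 200 (g(J, u) = (2*5²)*4 = (2*25)*4 = 50*4 = 200)
(41 + g(-3, 1))*(-6*(-4)*5) = (41 + 200)*(-6*(-4)*5) = 241*(-(-24)*5) = 241*(-1*(-120)) = 241*120 = 28920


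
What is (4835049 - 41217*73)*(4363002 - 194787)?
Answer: 7612027578720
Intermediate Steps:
(4835049 - 41217*73)*(4363002 - 194787) = (4835049 - 3008841)*4168215 = 1826208*4168215 = 7612027578720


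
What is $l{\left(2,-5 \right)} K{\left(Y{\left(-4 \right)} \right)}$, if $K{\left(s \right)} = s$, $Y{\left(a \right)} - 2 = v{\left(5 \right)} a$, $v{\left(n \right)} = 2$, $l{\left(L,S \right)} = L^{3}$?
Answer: $-48$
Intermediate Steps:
$Y{\left(a \right)} = 2 + 2 a$
$l{\left(2,-5 \right)} K{\left(Y{\left(-4 \right)} \right)} = 2^{3} \left(2 + 2 \left(-4\right)\right) = 8 \left(2 - 8\right) = 8 \left(-6\right) = -48$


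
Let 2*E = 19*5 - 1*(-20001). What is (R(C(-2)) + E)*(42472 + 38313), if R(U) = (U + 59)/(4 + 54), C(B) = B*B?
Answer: 47085294895/58 ≈ 8.1181e+8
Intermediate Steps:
C(B) = B**2
R(U) = 59/58 + U/58 (R(U) = (59 + U)/58 = (59 + U)*(1/58) = 59/58 + U/58)
E = 10048 (E = (19*5 - 1*(-20001))/2 = (95 + 20001)/2 = (1/2)*20096 = 10048)
(R(C(-2)) + E)*(42472 + 38313) = ((59/58 + (1/58)*(-2)**2) + 10048)*(42472 + 38313) = ((59/58 + (1/58)*4) + 10048)*80785 = ((59/58 + 2/29) + 10048)*80785 = (63/58 + 10048)*80785 = (582847/58)*80785 = 47085294895/58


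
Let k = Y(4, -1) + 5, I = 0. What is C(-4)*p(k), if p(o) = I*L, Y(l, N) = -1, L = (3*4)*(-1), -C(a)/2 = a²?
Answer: 0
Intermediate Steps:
C(a) = -2*a²
L = -12 (L = 12*(-1) = -12)
k = 4 (k = -1 + 5 = 4)
p(o) = 0 (p(o) = 0*(-12) = 0)
C(-4)*p(k) = -2*(-4)²*0 = -2*16*0 = -32*0 = 0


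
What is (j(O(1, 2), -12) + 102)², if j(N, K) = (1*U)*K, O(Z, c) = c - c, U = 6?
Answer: 900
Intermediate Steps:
O(Z, c) = 0
j(N, K) = 6*K (j(N, K) = (1*6)*K = 6*K)
(j(O(1, 2), -12) + 102)² = (6*(-12) + 102)² = (-72 + 102)² = 30² = 900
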